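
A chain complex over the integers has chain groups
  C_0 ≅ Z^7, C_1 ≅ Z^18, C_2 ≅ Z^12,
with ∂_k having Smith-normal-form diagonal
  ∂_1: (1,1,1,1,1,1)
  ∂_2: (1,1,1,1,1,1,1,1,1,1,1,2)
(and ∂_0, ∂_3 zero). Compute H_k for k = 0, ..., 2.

H_0 = Z,  H_1 = Z/2Z,  H_2 = 0.

H_0: b_0 = 7 − 0 − 6 = 1; torsion from ∂_1 factors > 1: none. So H_0 = Z.
H_1: b_1 = 18 − 6 − 12 = 0; torsion from ∂_2 factors > 1: [2]. So H_1 = Z/2Z.
H_2: b_2 = 12 − 12 − 0 = 0; torsion from ∂_3 factors > 1: none. So H_2 = 0.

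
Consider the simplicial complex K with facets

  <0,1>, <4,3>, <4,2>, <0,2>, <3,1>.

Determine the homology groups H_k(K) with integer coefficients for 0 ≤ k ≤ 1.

K has 5 vertices, 5 edges.
rank ∂_0 = 0, rank ∂_1 = 4 ⇒ b_0 = 5 − 0 − 4 = 1; all invariant factors of ∂_1 are 1 so no torsion. So H_0 = Z.
rank ∂_1 = 4, rank ∂_2 = 0 ⇒ b_1 = 5 − 4 − 0 = 1. So H_1 = Z.

H_0 = Z,  H_1 = Z.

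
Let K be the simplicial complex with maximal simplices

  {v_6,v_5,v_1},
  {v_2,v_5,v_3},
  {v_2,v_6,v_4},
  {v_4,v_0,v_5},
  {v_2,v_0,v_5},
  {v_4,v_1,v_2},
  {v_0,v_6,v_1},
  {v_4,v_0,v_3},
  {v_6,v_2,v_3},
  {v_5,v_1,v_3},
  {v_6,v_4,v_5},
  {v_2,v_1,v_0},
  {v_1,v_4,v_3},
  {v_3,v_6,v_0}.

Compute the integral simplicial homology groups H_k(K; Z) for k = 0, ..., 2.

Take the total order v_0 < v_1 < v_2 < v_3 < v_4 < v_5 < v_6 on the vertex set. Then K (dimension 2) consists of the simplices:

  0-simplices (7): [v_0], [v_1], [v_2], [v_3], [v_4], [v_5], [v_6]
  1-simplices (21): (21 of them)
  2-simplices (14): (14 of them)

giving chain groups C_0 ≅ Z^7, C_1 ≅ Z^21, C_2 ≅ Z^14.

The boundary map ∂_1: C_1 → C_0 is given by ∂[p,q] = [q] − [p]. For instance
  ∂[v_0,v_3] = [v_3] − [v_0].
The 7×21 boundary matrix has rank 6 and Smith normal form diag(1,1,1,1,1,1).

Boundary ∂_2: C_2 → C_1 maps a triangle to the signed sum of its edges. For instance
  ∂[v_0,v_4,v_5] = [v_4,v_5] − [v_0,v_5] + [v_0,v_4],
  ∂[v_2,v_3,v_5] = [v_3,v_5] − [v_2,v_5] + [v_2,v_3].
This gives a 21×14 integer matrix of rank 13; reducing to Smith normal form yields diagonal entries (1,1,1,1,1,1,1,1,1,1,1,1,1).

Reading off H_k = ker ∂_k / im ∂_{k+1}:

  H_0: rank C_0 − rank ∂_1 = 7 − 6 = 1, and the invariant factors of ∂_1 are all 1, so H_0 ≅ Z.
  H_1: rank ker ∂_1 − rank ∂_2 = (21 − 6) − 13 = 2, and the invariant factors of ∂_2 are all 1, so H_1 ≅ Z^2.
  H_2: rank ker ∂_2 − rank ∂_3 = (14 − 13) − 0 = 1, and there is no ∂_3, so H_2 ≅ Z.

As a check, the Euler characteristic is 7 − 21 + 14 = 0, which agrees with 1 − 2 + 1 = 0.

H_0 ≅ Z,  H_1 ≅ Z^2,  H_2 ≅ Z.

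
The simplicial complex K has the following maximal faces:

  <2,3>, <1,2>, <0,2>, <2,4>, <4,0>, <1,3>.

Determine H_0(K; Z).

H_0 = Z.

Take the total order 0 < 1 < 2 < 3 < 4 on the vertex set. Then K (dimension 1) consists of the simplices:

  0-simplices (5): [0], [1], [2], [3], [4]
  1-simplices (6): [0,2], [0,4], [1,2], [1,3], [2,3], [2,4]

giving chain groups C_0 ≅ Z^5, C_1 ≅ Z^6.

Boundary ∂_1: C_1 → C_0 is given by ∂[p,q] = [q] − [p]. For instance
  ∂[1,2] = [2] − [1].
The resulting 5×6 matrix has rank 4, and its Smith normal form has invariant factors (1,1,1,1).

Now H_k = ker ∂_k / im ∂_{k+1}, so:

  H_0: rank C_0 − rank ∂_1 = 5 − 4 = 1, and the invariant factors of ∂_1 are all 1, so H_0 = Z.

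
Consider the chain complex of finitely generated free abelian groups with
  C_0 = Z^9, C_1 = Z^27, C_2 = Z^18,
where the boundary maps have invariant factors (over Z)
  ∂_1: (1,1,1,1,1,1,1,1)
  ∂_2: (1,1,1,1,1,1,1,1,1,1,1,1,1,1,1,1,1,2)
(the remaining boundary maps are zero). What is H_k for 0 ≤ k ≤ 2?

H_0 = Z,  H_1 = Z ⊕ Z/2Z,  H_2 = 0.

H_0: b_0 = 9 − 0 − 8 = 1; torsion from ∂_1 factors > 1: none. So H_0 = Z.
H_1: b_1 = 27 − 8 − 18 = 1; torsion from ∂_2 factors > 1: [2]. So H_1 = Z ⊕ Z/2Z.
H_2: b_2 = 18 − 18 − 0 = 0; torsion from ∂_3 factors > 1: none. So H_2 = 0.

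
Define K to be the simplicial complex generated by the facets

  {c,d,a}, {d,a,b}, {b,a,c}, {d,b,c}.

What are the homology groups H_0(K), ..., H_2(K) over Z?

Order the vertices as a < b < c < d. Listing each simplex with vertices in this order, K has dimension 2 with simplices:

  0-simplices (4): a, b, c, d
  1-simplices (6): ab, ac, ad, bc, bd, cd
  2-simplices (4): abc, abd, acd, bcd

Hence C_0 ≅ Z^4, C_1 ≅ Z^6, C_2 ≅ Z^4.

The boundary map ∂_1: C_1 → C_0 sends each edge [p,q] (with p < q) to q − p.
The 4×6 boundary matrix has rank 3 and Smith normal form diag(1,1,1).

The boundary map ∂_2: C_2 → C_1 sends each 2-simplex [p,q,r] to [q,r] − [p,r] + [p,q]. For instance
  ∂abc = bc − ac + ab,
  ∂abd = bd − ad + ab.
As a 6×4 matrix over Z this has rank 3, with invariant factors (1,1,1).

From H_k ≅ ker(∂_k) / im(∂_{k+1}) we obtain:

  H_0: rank C_0 − rank ∂_1 = 4 − 3 = 1, and the invariant factors of ∂_1 are all 1, so H_0 ≅ Z.
  H_1: rank ker ∂_1 − rank ∂_2 = (6 − 3) − 3 = 0, and the invariant factors of ∂_2 are all 1, so H_1 ≅ 0.
  H_2: rank ker ∂_2 − rank ∂_3 = (4 − 3) − 0 = 1, and there is no ∂_3, so H_2 ≅ Z.

H_0 ≅ Z,  H_1 = 0,  H_2 ≅ Z.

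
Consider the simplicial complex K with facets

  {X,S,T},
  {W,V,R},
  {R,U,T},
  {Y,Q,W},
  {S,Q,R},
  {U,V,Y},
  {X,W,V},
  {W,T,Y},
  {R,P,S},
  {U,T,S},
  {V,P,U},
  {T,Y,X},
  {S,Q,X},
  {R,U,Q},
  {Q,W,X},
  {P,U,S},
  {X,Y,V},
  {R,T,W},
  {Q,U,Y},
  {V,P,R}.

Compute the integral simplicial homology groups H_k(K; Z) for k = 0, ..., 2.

H_0 ≅ Z,  H_1 ≅ Z ⊕ Z/2,  H_2 = 0.

We work with the vertex ordering P < Q < R < S < T < U < V < W < X < Y. The simplices of K, each written with vertices in increasing order, are:

  0-simplices (10): P, Q, R, S, T, U, V, W, X, Y
  1-simplices (30): PR, PS, PU, PV, QR, QS, QU, QW, QX, QY, RS, RT, RU, RV, RW, ST, SU, SX, TU, TW, TX, TY, UV, UY, VW, VX, VY, WX, WY, XY
  2-simplices (20): PRS, PRV, PSU, PUV, QRS, QRU, QSX, QUY, QWX, QWY, RTU, RTW, RVW, STU, STX, TWY, TXY, UVY, VWX, VXY

Hence C_0 ≅ Z^10, C_1 ≅ Z^30, C_2 ≅ Z^20.

Boundary ∂_1: C_1 → C_0 is given by ∂[p,q] = [q] − [p]. For instance
  ∂QR = R − Q.
The resulting 10×30 matrix has rank 9, and its Smith normal form has invariant factors (1,1,1,1,1,1,1,1,1).

Boundary ∂_2: C_2 → C_1 acts by ∂[p,q,r] = [q,r] − [p,r] + [p,q]. For instance
  ∂QSX = SX − QX + QS,
  ∂VWX = WX − VX + VW.
As a 30×20 matrix over Z this has rank 20, with invariant factors (1,1,1,1,1,1,1,1,1,1,1,1,1,1,1,1,1,1,1,2).

Computing H_k = (kernel of ∂_k) / (image of ∂_{k+1}):

  H_0: rank C_0 − rank ∂_1 = 10 − 9 = 1, and the invariant factors of ∂_1 are all 1, so H_0 ≅ Z.
  H_1: rank ker ∂_1 − rank ∂_2 = (30 − 9) − 20 = 1, and ∂_2 has invariant factor 2 > 1, so H_1 ≅ Z ⊕ Z/2.
  H_2: rank ker ∂_2 − rank ∂_3 = (20 − 20) − 0 = 0, and there is no ∂_3, so H_2 ≅ 0.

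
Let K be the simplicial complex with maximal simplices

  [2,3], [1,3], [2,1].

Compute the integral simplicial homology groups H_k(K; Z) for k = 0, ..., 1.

K has 3 vertices, 3 edges.
rank ∂_0 = 0, rank ∂_1 = 2 ⇒ b_0 = 3 − 0 − 2 = 1; all invariant factors of ∂_1 are 1 so no torsion. So H_0 ≅ Z.
rank ∂_1 = 2, rank ∂_2 = 0 ⇒ b_1 = 3 − 2 − 0 = 1. So H_1 ≅ Z.

H_0 ≅ Z,  H_1 ≅ Z.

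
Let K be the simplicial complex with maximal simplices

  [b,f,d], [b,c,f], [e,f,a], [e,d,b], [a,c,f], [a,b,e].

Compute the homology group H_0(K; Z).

Order the vertices as a < b < c < d < e < f. Listing each simplex with vertices in this order, K has dimension 2 with simplices:

  0-simplices (6): a, b, c, d, e, f
  1-simplices (12): ab, ac, ae, af, bc, bd, be, bf, cf, de, df, ef
  2-simplices (6): abe, acf, aef, bcf, bde, bdf

giving chain groups C_0 ≅ Z^6, C_1 ≅ Z^12, C_2 ≅ Z^6.

∂_1: C_1 → C_0 maps an edge to its endpoints' difference, ∂[p,q] = q − p. For instance
  ∂ae = e − a.
The resulting 6×12 matrix has rank 5, and its Smith normal form has invariant factors (1,1,1,1,1).

The boundary map ∂_2: C_2 → C_1 maps a triangle to the signed sum of its edges. For instance
  ∂acf = cf − af + ac,
  ∂aef = ef − af + ae.
The 12×6 boundary matrix has rank 6 and Smith normal form diag(1,1,1,1,1,1).

From H_k ≅ ker(∂_k) / im(∂_{k+1}) we obtain:

  H_0: rank C_0 − rank ∂_1 = 6 − 5 = 1, and the invariant factors of ∂_1 are all 1, so H_0 ≅ Z.

H_0 = Z.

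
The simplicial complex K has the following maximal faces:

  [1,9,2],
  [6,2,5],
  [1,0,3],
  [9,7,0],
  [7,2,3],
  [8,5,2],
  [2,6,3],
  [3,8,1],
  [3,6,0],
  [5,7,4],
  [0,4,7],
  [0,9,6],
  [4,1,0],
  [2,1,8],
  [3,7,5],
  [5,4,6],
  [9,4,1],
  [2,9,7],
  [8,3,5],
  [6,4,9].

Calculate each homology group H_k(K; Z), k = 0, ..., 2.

H_0 ≅ Z,  H_1 ≅ Z × Z/2,  H_2 = 0.

We work with the vertex ordering 0 < 1 < 2 < 3 < 4 < 5 < 6 < 7 < 8 < 9. The simplices of K, each written with vertices in increasing order, are:

  0-simplices (10): [0], [1], [2], [3], [4], [5], [6], [7], [8], [9]
  1-simplices (30): (30 of them)
  2-simplices (20): (20 of them)

Hence C_0 ≅ Z^10, C_1 ≅ Z^30, C_2 ≅ Z^20.

The boundary map ∂_1: C_1 → C_0 is given by ∂[p,q] = [q] − [p].
As a 10×30 matrix over Z this has rank 9, with invariant factors (1,1,1,1,1,1,1,1,1).

Boundary ∂_2: C_2 → C_1 acts by ∂[p,q,r] = [q,r] − [p,r] + [p,q]. For instance
  ∂[0,6,9] = [6,9] − [0,9] + [0,6],
  ∂[1,2,9] = [2,9] − [1,9] + [1,2].
The resulting 30×20 matrix has rank 20, and its Smith normal form has invariant factors (1,1,1,1,1,1,1,1,1,1,1,1,1,1,1,1,1,1,1,2).

Computing H_k = (kernel of ∂_k) / (image of ∂_{k+1}):

  H_0: rank C_0 − rank ∂_1 = 10 − 9 = 1, and the invariant factors of ∂_1 are all 1, so H_0 = Z.
  H_1: rank ker ∂_1 − rank ∂_2 = (30 − 9) − 20 = 1, and ∂_2 has invariant factor 2 > 1, so H_1 = Z × Z/2.
  H_2: rank ker ∂_2 − rank ∂_3 = (20 − 20) − 0 = 0, and there is no ∂_3, so H_2 = 0.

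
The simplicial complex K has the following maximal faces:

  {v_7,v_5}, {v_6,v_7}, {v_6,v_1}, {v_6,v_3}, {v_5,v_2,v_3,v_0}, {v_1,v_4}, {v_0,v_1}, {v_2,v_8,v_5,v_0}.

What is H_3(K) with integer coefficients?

H_3 = 0.

Order the vertices as v_0 < v_1 < v_2 < v_3 < v_4 < v_5 < v_6 < v_7 < v_8. Listing each simplex with vertices in this order, K has dimension 3 with simplices:

  0-simplices (9): [v_0], [v_1], [v_2], [v_3], [v_4], [v_5], [v_6], [v_7], [v_8]
  1-simplices (15): (15 of them)
  2-simplices (7): [v_0,v_2,v_3], [v_0,v_2,v_5], [v_0,v_2,v_8], [v_0,v_3,v_5], [v_0,v_5,v_8], [v_2,v_3,v_5], [v_2,v_5,v_8]
  3-simplices (2): [v_0,v_2,v_3,v_5], [v_0,v_2,v_5,v_8]

Hence C_0 ≅ Z^9, C_1 ≅ Z^15, C_2 ≅ Z^7, C_3 ≅ Z^2.

Boundary ∂_1: C_1 → C_0 maps an edge to its endpoints' difference, ∂[p,q] = q − p.
This gives a 9×15 integer matrix of rank 8; reducing to Smith normal form yields diagonal entries (1,1,1,1,1,1,1,1).

The boundary map ∂_2: C_2 → C_1 sends each 2-simplex [p,q,r] to [q,r] − [p,r] + [p,q]. For instance
  ∂[v_0,v_5,v_8] = [v_5,v_8] − [v_0,v_8] + [v_0,v_5],
  ∂[v_0,v_2,v_8] = [v_2,v_8] − [v_0,v_8] + [v_0,v_2].
As a 15×7 matrix over Z this has rank 5, with invariant factors (1,1,1,1,1).

∂_3: C_3 → C_2 sends each 3-simplex σ to the alternating sum Σ_i (−1)^i (σ with its i-th vertex removed). For instance
  ∂[v_0,v_2,v_5,v_8] = [v_2,v_5,v_8] − [v_0,v_5,v_8] + [v_0,v_2,v_8] − [v_0,v_2,v_5],
  ∂[v_0,v_2,v_3,v_5] = [v_2,v_3,v_5] − [v_0,v_3,v_5] + [v_0,v_2,v_5] − [v_0,v_2,v_3].
As a 7×2 matrix over Z this has rank 2, with invariant factors (1,1).

Computing H_k = (kernel of ∂_k) / (image of ∂_{k+1}):

  H_3: rank ker ∂_3 − rank ∂_4 = (2 − 2) − 0 = 0, and there is no ∂_4, so H_3 ≅ 0.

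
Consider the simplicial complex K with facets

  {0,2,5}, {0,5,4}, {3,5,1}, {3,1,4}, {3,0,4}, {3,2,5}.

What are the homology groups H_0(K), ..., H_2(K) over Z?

We work with the vertex ordering 0 < 1 < 2 < 3 < 4 < 5. The simplices of K, each written with vertices in increasing order, are:

  0-simplices (6): [0], [1], [2], [3], [4], [5]
  1-simplices (12): [0,2], [0,3], [0,4], [0,5], [1,3], [1,4], [1,5], [2,3], [2,5], [3,4], [3,5], [4,5]
  2-simplices (6): [0,2,5], [0,3,4], [0,4,5], [1,3,4], [1,3,5], [2,3,5]

giving chain groups C_0 ≅ Z^6, C_1 ≅ Z^12, C_2 ≅ Z^6.

Boundary ∂_1: C_1 → C_0 is given by ∂[p,q] = [q] − [p].
The resulting 6×12 matrix has rank 5, and its Smith normal form has invariant factors (1,1,1,1,1).

The boundary map ∂_2: C_2 → C_1 maps a triangle to the signed sum of its edges. For instance
  ∂[1,3,4] = [3,4] − [1,4] + [1,3],
  ∂[2,3,5] = [3,5] − [2,5] + [2,3].
The 12×6 boundary matrix has rank 6 and Smith normal form diag(1,1,1,1,1,1).

Computing H_k = (kernel of ∂_k) / (image of ∂_{k+1}):

  H_0: rank C_0 − rank ∂_1 = 6 − 5 = 1, and the invariant factors of ∂_1 are all 1, so H_0 = Z.
  H_1: rank ker ∂_1 − rank ∂_2 = (12 − 5) − 6 = 1, and the invariant factors of ∂_2 are all 1, so H_1 = Z.
  H_2: rank ker ∂_2 − rank ∂_3 = (6 − 6) − 0 = 0, and there is no ∂_3, so H_2 = 0.

As a check, the Euler characteristic is 6 − 12 + 6 = 0, which agrees with 1 − 1 + 0 = 0.

H_0 = Z,  H_1 = Z,  H_2 = 0.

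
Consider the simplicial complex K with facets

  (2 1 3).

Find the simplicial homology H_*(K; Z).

Order the vertices as 1 < 2 < 3. Listing each simplex with vertices in this order, K has dimension 2 with simplices:

  0-simplices (3): [1], [2], [3]
  1-simplices (3): [1,2], [1,3], [2,3]
  2-simplices (1): [1,2,3]

so the chain groups are C_0 ≅ Z^3, C_1 ≅ Z^3, C_2 ≅ Z^1.

The boundary map ∂_1: C_1 → C_0 sends each edge [p,q] (with p < q) to q − p. For instance
  ∂[1,2] = [2] − [1].
This gives a 3×3 integer matrix of rank 2; reducing to Smith normal form yields diagonal entries (1,1).

Boundary ∂_2: C_2 → C_1 maps a triangle to the signed sum of its edges. For instance
  ∂[1,2,3] = [2,3] − [1,3] + [1,2].
As a 3×1 matrix over Z this has rank 1, with invariant factors (1).

From H_k ≅ ker(∂_k) / im(∂_{k+1}) we obtain:

  H_0: rank C_0 − rank ∂_1 = 3 − 2 = 1, and the invariant factors of ∂_1 are all 1, so H_0 ≅ Z.
  H_1: rank ker ∂_1 − rank ∂_2 = (3 − 2) − 1 = 0, and the invariant factors of ∂_2 are all 1, so H_1 ≅ 0.
  H_2: rank ker ∂_2 − rank ∂_3 = (1 − 1) − 0 = 0, and there is no ∂_3, so H_2 ≅ 0.

As a check, the Euler characteristic is 3 − 3 + 1 = 1, which agrees with 1 − 0 + 0 = 1.
(K is a triangulation of the 2-simplex.)

H_0 = Z,  H_1 = 0,  H_2 = 0.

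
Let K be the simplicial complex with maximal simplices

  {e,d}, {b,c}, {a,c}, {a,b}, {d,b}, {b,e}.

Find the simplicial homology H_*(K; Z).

H_0 = Z,  H_1 = Z^2.

K has 5 vertices, 6 edges.
rank ∂_0 = 0, rank ∂_1 = 4 ⇒ b_0 = 5 − 0 − 4 = 1; all invariant factors of ∂_1 are 1 so no torsion. So H_0 ≅ Z.
rank ∂_1 = 4, rank ∂_2 = 0 ⇒ b_1 = 6 − 4 − 0 = 2. So H_1 ≅ Z^2.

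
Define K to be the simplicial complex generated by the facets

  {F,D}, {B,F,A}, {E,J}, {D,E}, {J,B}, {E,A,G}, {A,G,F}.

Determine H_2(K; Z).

H_2 = 0.

We work with the vertex ordering A < B < D < E < F < G < J. The simplices of K, each written with vertices in increasing order, are:

  0-simplices (7): A, B, D, E, F, G, J
  1-simplices (11): AB, AE, AF, AG, BF, BJ, DE, DF, EG, EJ, FG
  2-simplices (3): ABF, AEG, AFG

giving chain groups C_0 ≅ Z^7, C_1 ≅ Z^11, C_2 ≅ Z^3.

Boundary ∂_1: C_1 → C_0 maps an edge to its endpoints' difference, ∂[p,q] = q − p.
As a 7×11 matrix over Z this has rank 6, with invariant factors (1,1,1,1,1,1).

The boundary map ∂_2: C_2 → C_1 maps a triangle to the signed sum of its edges. For instance
  ∂AFG = FG − AG + AF,
  ∂ABF = BF − AF + AB.
This gives a 11×3 integer matrix of rank 3; reducing to Smith normal form yields diagonal entries (1,1,1).

Computing H_k = (kernel of ∂_k) / (image of ∂_{k+1}):

  H_2: rank ker ∂_2 − rank ∂_3 = (3 − 3) − 0 = 0, and there is no ∂_3, so H_2 ≅ 0.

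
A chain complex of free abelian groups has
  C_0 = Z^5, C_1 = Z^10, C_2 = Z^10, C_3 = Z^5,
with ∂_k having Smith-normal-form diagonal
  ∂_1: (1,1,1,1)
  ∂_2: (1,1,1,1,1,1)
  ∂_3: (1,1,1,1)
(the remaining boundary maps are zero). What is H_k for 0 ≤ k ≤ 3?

H_0: b_0 = 5 − 0 − 4 = 1; torsion from ∂_1 factors > 1: none. So H_0 ≅ Z.
H_1: b_1 = 10 − 4 − 6 = 0; torsion from ∂_2 factors > 1: none. So H_1 ≅ 0.
H_2: b_2 = 10 − 6 − 4 = 0; torsion from ∂_3 factors > 1: none. So H_2 ≅ 0.
H_3: b_3 = 5 − 4 − 0 = 1; torsion from ∂_4 factors > 1: none. So H_3 ≅ Z.

H_0 ≅ Z,  H_1 = 0,  H_2 = 0,  H_3 ≅ Z.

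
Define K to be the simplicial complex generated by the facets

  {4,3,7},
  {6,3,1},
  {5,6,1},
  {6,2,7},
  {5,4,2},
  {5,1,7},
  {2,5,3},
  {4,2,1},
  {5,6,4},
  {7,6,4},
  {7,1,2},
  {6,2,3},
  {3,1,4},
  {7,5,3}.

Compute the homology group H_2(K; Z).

We work with the vertex ordering 1 < 2 < 3 < 4 < 5 < 6 < 7. The simplices of K, each written with vertices in increasing order, are:

  0-simplices (7): [1], [2], [3], [4], [5], [6], [7]
  1-simplices (21): [1,2], [1,3], [1,4], [1,5], [1,6], [1,7], [2,3], [2,4], [2,5], [2,6], [2,7], [3,4], [3,5], [3,6], [3,7], [4,5], [4,6], [4,7], [5,6], [5,7], [6,7]
  2-simplices (14): [1,2,4], [1,2,7], [1,3,4], [1,3,6], [1,5,6], [1,5,7], [2,3,5], [2,3,6], [2,4,5], [2,6,7], [3,4,7], [3,5,7], [4,5,6], [4,6,7]

so the chain groups are C_0 ≅ Z^7, C_1 ≅ Z^21, C_2 ≅ Z^14.

∂_1: C_1 → C_0 is given by ∂[p,q] = [q] − [p].
The 7×21 boundary matrix has rank 6 and Smith normal form diag(1,1,1,1,1,1).

∂_2: C_2 → C_1 acts by ∂[p,q,r] = [q,r] − [p,r] + [p,q]. For instance
  ∂[2,3,5] = [3,5] − [2,5] + [2,3],
  ∂[1,3,4] = [3,4] − [1,4] + [1,3].
The resulting 21×14 matrix has rank 13, and its Smith normal form has invariant factors (1,1,1,1,1,1,1,1,1,1,1,1,1).

Computing H_k = (kernel of ∂_k) / (image of ∂_{k+1}):

  H_2: rank ker ∂_2 − rank ∂_3 = (14 − 13) − 0 = 1, and there is no ∂_3, so H_2 ≅ Z.

(K is a triangulation of the torus T^2.)

H_2 ≅ Z.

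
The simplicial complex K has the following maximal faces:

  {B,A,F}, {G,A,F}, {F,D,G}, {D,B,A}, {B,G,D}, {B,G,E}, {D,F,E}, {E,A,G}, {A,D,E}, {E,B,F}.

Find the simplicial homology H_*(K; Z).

Fix the vertex order A < B < D < E < F < G and write every simplex with vertices in increasing order. Then dim K = 2 and the simplices of K are:

  0-simplices (6): A, B, D, E, F, G
  1-simplices (15): AB, AD, AE, AF, AG, BD, BE, BF, BG, DE, DF, DG, EF, EG, FG
  2-simplices (10): ABD, ABF, ADE, AEG, AFG, BDG, BEF, BEG, DEF, DFG

giving chain groups C_0 ≅ Z^6, C_1 ≅ Z^15, C_2 ≅ Z^10.

The boundary map ∂_1: C_1 → C_0 maps an edge to its endpoints' difference, ∂[p,q] = q − p. For instance
  ∂BE = E − B.
The 6×15 boundary matrix has rank 5 and Smith normal form diag(1,1,1,1,1).

Boundary ∂_2: C_2 → C_1 sends each 2-simplex [p,q,r] to [q,r] − [p,r] + [p,q]. For instance
  ∂ABF = BF − AF + AB,
  ∂AFG = FG − AG + AF.
The 15×10 boundary matrix has rank 10 and Smith normal form diag(1,1,1,1,1,1,1,1,1,2).

Reading off H_k = ker ∂_k / im ∂_{k+1}:

  H_0: rank C_0 − rank ∂_1 = 6 − 5 = 1, and the invariant factors of ∂_1 are all 1, so H_0 ≅ Z.
  H_1: rank ker ∂_1 − rank ∂_2 = (15 − 5) − 10 = 0, and ∂_2 has invariant factor 2 > 1, so H_1 ≅ Z/2.
  H_2: rank ker ∂_2 − rank ∂_3 = (10 − 10) − 0 = 0, and there is no ∂_3, so H_2 ≅ 0.

As a check, the Euler characteristic is 6 − 15 + 10 = 1, which agrees with 1 − 0 + 0 = 1.

H_0 = Z,  H_1 = Z/2,  H_2 = 0.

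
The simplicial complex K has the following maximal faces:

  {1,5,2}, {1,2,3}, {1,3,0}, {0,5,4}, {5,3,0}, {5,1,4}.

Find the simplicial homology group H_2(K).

H_2 ≅ 0.

Take the total order 0 < 1 < 2 < 3 < 4 < 5 on the vertex set. Then K (dimension 2) consists of the simplices:

  0-simplices (6): [0], [1], [2], [3], [4], [5]
  1-simplices (12): [0,1], [0,3], [0,4], [0,5], [1,2], [1,3], [1,4], [1,5], [2,3], [2,5], [3,5], [4,5]
  2-simplices (6): [0,1,3], [0,3,5], [0,4,5], [1,2,3], [1,2,5], [1,4,5]

so the chain groups are C_0 ≅ Z^6, C_1 ≅ Z^12, C_2 ≅ Z^6.

Boundary ∂_1: C_1 → C_0 maps an edge to its endpoints' difference, ∂[p,q] = q − p.
The 6×12 boundary matrix has rank 5 and Smith normal form diag(1,1,1,1,1).

Boundary ∂_2: C_2 → C_1 acts by ∂[p,q,r] = [q,r] − [p,r] + [p,q]. For instance
  ∂[0,1,3] = [1,3] − [0,3] + [0,1],
  ∂[0,4,5] = [4,5] − [0,5] + [0,4].
This gives a 12×6 integer matrix of rank 6; reducing to Smith normal form yields diagonal entries (1,1,1,1,1,1).

Reading off H_k = ker ∂_k / im ∂_{k+1}:

  H_2: rank ker ∂_2 − rank ∂_3 = (6 − 6) − 0 = 0, and there is no ∂_3, so H_2 ≅ 0.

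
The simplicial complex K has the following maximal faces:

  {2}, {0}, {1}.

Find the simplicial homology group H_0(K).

H_0 ≅ Z^3.

Fix the vertex order 0 < 1 < 2 and write every simplex with vertices in increasing order. Then dim K = 0 and the simplices of K are:

  0-simplices (3): [0], [1], [2]

Hence C_0 ≅ Z^3.

Now H_k = ker ∂_k / im ∂_{k+1}, so:

  H_0: rank C_0 − rank ∂_1 = 3 − 0 = 3, and there is no ∂_1, so H_0 = Z^3.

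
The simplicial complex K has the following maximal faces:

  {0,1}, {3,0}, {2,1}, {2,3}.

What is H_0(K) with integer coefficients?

H_0 = Z.

Take the total order 0 < 1 < 2 < 3 on the vertex set. Then K (dimension 1) consists of the simplices:

  0-simplices (4): [0], [1], [2], [3]
  1-simplices (4): [0,1], [0,3], [1,2], [2,3]

Hence C_0 ≅ Z^4, C_1 ≅ Z^4.

∂_1: C_1 → C_0 maps an edge to its endpoints' difference, ∂[p,q] = q − p. For instance
  ∂[0,3] = [3] − [0].
The 4×4 boundary matrix has rank 3 and Smith normal form diag(1,1,1).

Computing H_k = (kernel of ∂_k) / (image of ∂_{k+1}):

  H_0: rank C_0 − rank ∂_1 = 4 − 3 = 1, and the invariant factors of ∂_1 are all 1, so H_0 = Z.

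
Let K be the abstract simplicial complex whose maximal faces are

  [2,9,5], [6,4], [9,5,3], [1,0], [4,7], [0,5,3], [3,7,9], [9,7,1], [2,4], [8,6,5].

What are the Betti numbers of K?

We work with the vertex ordering 0 < 1 < 2 < 3 < 4 < 5 < 6 < 7 < 8 < 9. The simplices of K, each written with vertices in increasing order, are:

  0-simplices (10): [0], [1], [2], [3], [4], [5], [6], [7], [8], [9]
  1-simplices (18): [0,1], [0,3], [0,5], [1,7], [1,9], [2,4], [2,5], [2,9], [3,5], [3,7], [3,9], [4,6], [4,7], [5,6], [5,8], [5,9], [6,8], [7,9]
  2-simplices (6): [0,3,5], [1,7,9], [2,5,9], [3,5,9], [3,7,9], [5,6,8]

giving chain groups C_0 ≅ Z^10, C_1 ≅ Z^18, C_2 ≅ Z^6.

Boundary ∂_1: C_1 → C_0 sends each edge [p,q] (with p < q) to q − p. For instance
  ∂[0,3] = [3] − [0].
As a 10×18 matrix over Z this has rank 9, with invariant factors (1,1,1,1,1,1,1,1,1).

∂_2: C_2 → C_1 acts by ∂[p,q,r] = [q,r] − [p,r] + [p,q]. For instance
  ∂[5,6,8] = [6,8] − [5,8] + [5,6],
  ∂[3,7,9] = [7,9] − [3,9] + [3,7].
The 18×6 boundary matrix has rank 6 and Smith normal form diag(1,1,1,1,1,1).

Now H_k = ker ∂_k / im ∂_{k+1}, so:

  H_0: rank C_0 − rank ∂_1 = 10 − 9 = 1, and the invariant factors of ∂_1 are all 1, so H_0 = Z.
  H_1: rank ker ∂_1 − rank ∂_2 = (18 − 9) − 6 = 3, and the invariant factors of ∂_2 are all 1, so H_1 = Z^3.
  H_2: rank ker ∂_2 − rank ∂_3 = (6 − 6) − 0 = 0, and there is no ∂_3, so H_2 = 0.

Hence the Betti numbers are b_0 = 1, b_1 = 3, b_2 = 0.

b_0 = 1, b_1 = 3, b_2 = 0.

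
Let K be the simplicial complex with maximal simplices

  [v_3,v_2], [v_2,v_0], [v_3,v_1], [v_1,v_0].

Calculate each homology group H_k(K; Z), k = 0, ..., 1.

Order the vertices as v_0 < v_1 < v_2 < v_3. Listing each simplex with vertices in this order, K has dimension 1 with simplices:

  0-simplices (4): [v_0], [v_1], [v_2], [v_3]
  1-simplices (4): [v_0,v_1], [v_0,v_2], [v_1,v_3], [v_2,v_3]

giving chain groups C_0 ≅ Z^4, C_1 ≅ Z^4.

The boundary map ∂_1: C_1 → C_0 maps an edge to its endpoints' difference, ∂[p,q] = q − p. For instance
  ∂[v_0,v_2] = [v_2] − [v_0].
As a 4×4 matrix over Z this has rank 3, with invariant factors (1,1,1).

From H_k ≅ ker(∂_k) / im(∂_{k+1}) we obtain:

  H_0: rank C_0 − rank ∂_1 = 4 − 3 = 1, and the invariant factors of ∂_1 are all 1, so H_0 ≅ Z.
  H_1: rank ker ∂_1 − rank ∂_2 = (4 − 3) − 0 = 1, and there is no ∂_2, so H_1 ≅ Z.

As a check, the Euler characteristic is 4 − 4 = 0, which agrees with 1 − 1 = 0.
(K is a triangulation of the circle S^1.)

H_0 = Z,  H_1 = Z.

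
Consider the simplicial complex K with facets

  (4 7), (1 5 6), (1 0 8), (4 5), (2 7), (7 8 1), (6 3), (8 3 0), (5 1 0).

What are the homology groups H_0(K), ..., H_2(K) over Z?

H_0 = Z,  H_1 = Z^2,  H_2 = 0.

Order the vertices as 0 < 1 < 2 < 3 < 4 < 5 < 6 < 7 < 8. Listing each simplex with vertices in this order, K has dimension 2 with simplices:

  0-simplices (9): [0], [1], [2], [3], [4], [5], [6], [7], [8]
  1-simplices (15): [0,1], [0,3], [0,5], [0,8], [1,5], [1,6], [1,7], [1,8], [2,7], [3,6], [3,8], [4,5], [4,7], [5,6], [7,8]
  2-simplices (5): [0,1,5], [0,1,8], [0,3,8], [1,5,6], [1,7,8]

Hence C_0 ≅ Z^9, C_1 ≅ Z^15, C_2 ≅ Z^5.

The boundary map ∂_1: C_1 → C_0 maps an edge to its endpoints' difference, ∂[p,q] = q − p. For instance
  ∂[4,5] = [5] − [4].
The 9×15 boundary matrix has rank 8 and Smith normal form diag(1,1,1,1,1,1,1,1).

∂_2: C_2 → C_1 maps a triangle to the signed sum of its edges. For instance
  ∂[0,1,8] = [1,8] − [0,8] + [0,1],
  ∂[0,1,5] = [1,5] − [0,5] + [0,1].
This gives a 15×5 integer matrix of rank 5; reducing to Smith normal form yields diagonal entries (1,1,1,1,1).

From H_k ≅ ker(∂_k) / im(∂_{k+1}) we obtain:

  H_0: rank C_0 − rank ∂_1 = 9 − 8 = 1, and the invariant factors of ∂_1 are all 1, so H_0 = Z.
  H_1: rank ker ∂_1 − rank ∂_2 = (15 − 8) − 5 = 2, and the invariant factors of ∂_2 are all 1, so H_1 = Z^2.
  H_2: rank ker ∂_2 − rank ∂_3 = (5 − 5) − 0 = 0, and there is no ∂_3, so H_2 = 0.

As a check, the Euler characteristic is 9 − 15 + 5 = -1, which agrees with 1 − 2 + 0 = -1.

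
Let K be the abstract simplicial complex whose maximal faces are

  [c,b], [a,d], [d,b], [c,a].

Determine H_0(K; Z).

H_0 ≅ Z.

Fix the vertex order a < b < c < d and write every simplex with vertices in increasing order. Then dim K = 1 and the simplices of K are:

  0-simplices (4): a, b, c, d
  1-simplices (4): ac, ad, bc, bd

giving chain groups C_0 ≅ Z^4, C_1 ≅ Z^4.

Boundary ∂_1: C_1 → C_0 sends each edge [p,q] (with p < q) to q − p. For instance
  ∂ad = d − a.
This gives a 4×4 integer matrix of rank 3; reducing to Smith normal form yields diagonal entries (1,1,1).

From H_k ≅ ker(∂_k) / im(∂_{k+1}) we obtain:

  H_0: rank C_0 − rank ∂_1 = 4 − 3 = 1, and the invariant factors of ∂_1 are all 1, so H_0 ≅ Z.

(K is a triangulation of the circle S^1.)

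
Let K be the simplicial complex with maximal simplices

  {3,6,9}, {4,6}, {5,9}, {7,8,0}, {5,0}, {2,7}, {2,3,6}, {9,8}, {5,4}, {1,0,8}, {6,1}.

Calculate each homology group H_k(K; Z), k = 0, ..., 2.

H_0 = Z,  H_1 = Z^4,  H_2 = 0.

Order the vertices as 0 < 1 < 2 < 3 < 4 < 5 < 6 < 7 < 8 < 9. Listing each simplex with vertices in this order, K has dimension 2 with simplices:

  0-simplices (10): [0], [1], [2], [3], [4], [5], [6], [7], [8], [9]
  1-simplices (17): [0,1], [0,5], [0,7], [0,8], [1,6], [1,8], [2,3], [2,6], [2,7], [3,6], [3,9], [4,5], [4,6], [5,9], [6,9], [7,8], [8,9]
  2-simplices (4): [0,1,8], [0,7,8], [2,3,6], [3,6,9]

giving chain groups C_0 ≅ Z^10, C_1 ≅ Z^17, C_2 ≅ Z^4.

∂_1: C_1 → C_0 sends each edge [p,q] (with p < q) to q − p.
The resulting 10×17 matrix has rank 9, and its Smith normal form has invariant factors (1,1,1,1,1,1,1,1,1).

∂_2: C_2 → C_1 maps a triangle to the signed sum of its edges. For instance
  ∂[3,6,9] = [6,9] − [3,9] + [3,6],
  ∂[0,7,8] = [7,8] − [0,8] + [0,7].
The resulting 17×4 matrix has rank 4, and its Smith normal form has invariant factors (1,1,1,1).

Now H_k = ker ∂_k / im ∂_{k+1}, so:

  H_0: rank C_0 − rank ∂_1 = 10 − 9 = 1, and the invariant factors of ∂_1 are all 1, so H_0 = Z.
  H_1: rank ker ∂_1 − rank ∂_2 = (17 − 9) − 4 = 4, and the invariant factors of ∂_2 are all 1, so H_1 = Z^4.
  H_2: rank ker ∂_2 − rank ∂_3 = (4 − 4) − 0 = 0, and there is no ∂_3, so H_2 = 0.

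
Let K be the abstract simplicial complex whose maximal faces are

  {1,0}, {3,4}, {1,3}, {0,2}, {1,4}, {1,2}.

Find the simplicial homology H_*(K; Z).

Order the vertices as 0 < 1 < 2 < 3 < 4. Listing each simplex with vertices in this order, K has dimension 1 with simplices:

  0-simplices (5): [0], [1], [2], [3], [4]
  1-simplices (6): [0,1], [0,2], [1,2], [1,3], [1,4], [3,4]

giving chain groups C_0 ≅ Z^5, C_1 ≅ Z^6.

The boundary map ∂_1: C_1 → C_0 maps an edge to its endpoints' difference, ∂[p,q] = q − p.
As a 5×6 matrix over Z this has rank 4, with invariant factors (1,1,1,1).

Reading off H_k = ker ∂_k / im ∂_{k+1}:

  H_0: rank C_0 − rank ∂_1 = 5 − 4 = 1, and the invariant factors of ∂_1 are all 1, so H_0 ≅ Z.
  H_1: rank ker ∂_1 − rank ∂_2 = (6 − 4) − 0 = 2, and there is no ∂_2, so H_1 ≅ Z^2.

As a check, the Euler characteristic is 5 − 6 = -1, which agrees with 1 − 2 = -1.

H_0 = Z,  H_1 = Z^2.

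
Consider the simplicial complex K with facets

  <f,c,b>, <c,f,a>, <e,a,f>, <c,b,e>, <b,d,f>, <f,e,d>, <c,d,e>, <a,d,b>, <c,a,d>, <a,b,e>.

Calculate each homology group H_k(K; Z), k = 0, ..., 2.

We work with the vertex ordering a < b < c < d < e < f. The simplices of K, each written with vertices in increasing order, are:

  0-simplices (6): a, b, c, d, e, f
  1-simplices (15): ab, ac, ad, ae, af, bc, bd, be, bf, cd, ce, cf, de, df, ef
  2-simplices (10): abd, abe, acd, acf, aef, bce, bcf, bdf, cde, def

Hence C_0 ≅ Z^6, C_1 ≅ Z^15, C_2 ≅ Z^10.

∂_1: C_1 → C_0 maps an edge to its endpoints' difference, ∂[p,q] = q − p.
As a 6×15 matrix over Z this has rank 5, with invariant factors (1,1,1,1,1).

The boundary map ∂_2: C_2 → C_1 acts by ∂[p,q,r] = [q,r] − [p,r] + [p,q]. For instance
  ∂abe = be − ae + ab,
  ∂abd = bd − ad + ab.
The resulting 15×10 matrix has rank 10, and its Smith normal form has invariant factors (1,1,1,1,1,1,1,1,1,2).

From H_k ≅ ker(∂_k) / im(∂_{k+1}) we obtain:

  H_0: rank C_0 − rank ∂_1 = 6 − 5 = 1, and the invariant factors of ∂_1 are all 1, so H_0 = Z.
  H_1: rank ker ∂_1 − rank ∂_2 = (15 − 5) − 10 = 0, and ∂_2 has invariant factor 2 > 1, so H_1 = Z/2Z.
  H_2: rank ker ∂_2 − rank ∂_3 = (10 − 10) − 0 = 0, and there is no ∂_3, so H_2 = 0.

As a check, the Euler characteristic is 6 − 15 + 10 = 1, which agrees with 1 − 0 + 0 = 1.

H_0 ≅ Z,  H_1 ≅ Z/2Z,  H_2 = 0.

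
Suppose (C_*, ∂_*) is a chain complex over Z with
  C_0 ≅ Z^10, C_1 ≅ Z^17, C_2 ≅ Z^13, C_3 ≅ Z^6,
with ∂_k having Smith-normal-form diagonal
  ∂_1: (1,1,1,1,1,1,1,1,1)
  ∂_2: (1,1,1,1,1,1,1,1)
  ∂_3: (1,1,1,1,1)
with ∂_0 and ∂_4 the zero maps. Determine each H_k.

H_0 = Z,  H_1 = 0,  H_2 = 0,  H_3 = Z.

H_0: b_0 = 10 − 0 − 9 = 1; torsion from ∂_1 factors > 1: none. So H_0 = Z.
H_1: b_1 = 17 − 9 − 8 = 0; torsion from ∂_2 factors > 1: none. So H_1 = 0.
H_2: b_2 = 13 − 8 − 5 = 0; torsion from ∂_3 factors > 1: none. So H_2 = 0.
H_3: b_3 = 6 − 5 − 0 = 1; torsion from ∂_4 factors > 1: none. So H_3 = Z.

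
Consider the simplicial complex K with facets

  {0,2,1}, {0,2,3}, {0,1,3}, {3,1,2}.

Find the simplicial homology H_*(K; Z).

Fix the vertex order 0 < 1 < 2 < 3 and write every simplex with vertices in increasing order. Then dim K = 2 and the simplices of K are:

  0-simplices (4): [0], [1], [2], [3]
  1-simplices (6): [0,1], [0,2], [0,3], [1,2], [1,3], [2,3]
  2-simplices (4): [0,1,2], [0,1,3], [0,2,3], [1,2,3]

Hence C_0 ≅ Z^4, C_1 ≅ Z^6, C_2 ≅ Z^4.

Boundary ∂_1: C_1 → C_0 maps an edge to its endpoints' difference, ∂[p,q] = q − p. For instance
  ∂[0,2] = [2] − [0].
The 4×6 boundary matrix has rank 3 and Smith normal form diag(1,1,1).

The boundary map ∂_2: C_2 → C_1 maps a triangle to the signed sum of its edges. For instance
  ∂[1,2,3] = [2,3] − [1,3] + [1,2],
  ∂[0,1,3] = [1,3] − [0,3] + [0,1].
The resulting 6×4 matrix has rank 3, and its Smith normal form has invariant factors (1,1,1).

From H_k ≅ ker(∂_k) / im(∂_{k+1}) we obtain:

  H_0: rank C_0 − rank ∂_1 = 4 − 3 = 1, and the invariant factors of ∂_1 are all 1, so H_0 ≅ Z.
  H_1: rank ker ∂_1 − rank ∂_2 = (6 − 3) − 3 = 0, and the invariant factors of ∂_2 are all 1, so H_1 ≅ 0.
  H_2: rank ker ∂_2 − rank ∂_3 = (4 − 3) − 0 = 1, and there is no ∂_3, so H_2 ≅ Z.

As a check, the Euler characteristic is 4 − 6 + 4 = 2, which agrees with 1 − 0 + 1 = 2.

H_0 = Z,  H_1 = 0,  H_2 = Z.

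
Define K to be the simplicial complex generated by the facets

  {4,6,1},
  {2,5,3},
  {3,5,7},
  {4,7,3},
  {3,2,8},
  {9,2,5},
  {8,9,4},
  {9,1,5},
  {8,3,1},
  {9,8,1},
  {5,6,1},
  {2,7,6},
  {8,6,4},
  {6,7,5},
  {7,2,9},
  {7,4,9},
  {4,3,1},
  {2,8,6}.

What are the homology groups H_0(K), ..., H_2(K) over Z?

H_0 ≅ Z,  H_1 ≅ Z ⊕ Z/2,  H_2 = 0.

Order the vertices as 1 < 2 < 3 < 4 < 5 < 6 < 7 < 8 < 9. Listing each simplex with vertices in this order, K has dimension 2 with simplices:

  0-simplices (9): [1], [2], [3], [4], [5], [6], [7], [8], [9]
  1-simplices (27): (27 of them)
  2-simplices (18): [1,3,4], [1,3,8], [1,4,6], [1,5,6], [1,5,9], [1,8,9], [2,3,5], [2,3,8], [2,5,9], [2,6,7], [2,6,8], [2,7,9], [3,4,7], [3,5,7], [4,6,8], [4,7,9], [4,8,9], [5,6,7]

giving chain groups C_0 ≅ Z^9, C_1 ≅ Z^27, C_2 ≅ Z^18.

∂_1: C_1 → C_0 sends each edge [p,q] (with p < q) to q − p. For instance
  ∂[2,7] = [7] − [2].
As a 9×27 matrix over Z this has rank 8, with invariant factors (1,1,1,1,1,1,1,1).

∂_2: C_2 → C_1 acts by ∂[p,q,r] = [q,r] − [p,r] + [p,q]. For instance
  ∂[5,6,7] = [6,7] − [5,7] + [5,6],
  ∂[1,3,4] = [3,4] − [1,4] + [1,3].
This gives a 27×18 integer matrix of rank 18; reducing to Smith normal form yields diagonal entries (1,1,1,1,1,1,1,1,1,1,1,1,1,1,1,1,1,2).

Computing H_k = (kernel of ∂_k) / (image of ∂_{k+1}):

  H_0: rank C_0 − rank ∂_1 = 9 − 8 = 1, and the invariant factors of ∂_1 are all 1, so H_0 ≅ Z.
  H_1: rank ker ∂_1 − rank ∂_2 = (27 − 8) − 18 = 1, and ∂_2 has invariant factor 2 > 1, so H_1 ≅ Z ⊕ Z/2.
  H_2: rank ker ∂_2 − rank ∂_3 = (18 − 18) − 0 = 0, and there is no ∂_3, so H_2 ≅ 0.

As a check, the Euler characteristic is 9 − 27 + 18 = 0, which agrees with 1 − 1 + 0 = 0.
(K is a triangulation of the Klein bottle.)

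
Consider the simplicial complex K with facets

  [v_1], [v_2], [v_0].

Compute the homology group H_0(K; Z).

H_0 ≅ Z^3.

Take the total order v_0 < v_1 < v_2 on the vertex set. Then K (dimension 0) consists of the simplices:

  0-simplices (3): [v_0], [v_1], [v_2]

giving chain groups C_0 ≅ Z^3.

From H_k ≅ ker(∂_k) / im(∂_{k+1}) we obtain:

  H_0: rank C_0 − rank ∂_1 = 3 − 0 = 3, and there is no ∂_1, so H_0 = Z^3.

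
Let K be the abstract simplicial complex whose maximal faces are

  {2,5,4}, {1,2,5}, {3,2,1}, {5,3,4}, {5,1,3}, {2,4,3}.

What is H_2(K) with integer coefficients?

H_2 ≅ Z.

K has 5 vertices, 9 edges, 6 triangles.
rank ∂_2 = 5, rank ∂_3 = 0 ⇒ b_2 = 6 − 5 − 0 = 1. So H_2 = Z.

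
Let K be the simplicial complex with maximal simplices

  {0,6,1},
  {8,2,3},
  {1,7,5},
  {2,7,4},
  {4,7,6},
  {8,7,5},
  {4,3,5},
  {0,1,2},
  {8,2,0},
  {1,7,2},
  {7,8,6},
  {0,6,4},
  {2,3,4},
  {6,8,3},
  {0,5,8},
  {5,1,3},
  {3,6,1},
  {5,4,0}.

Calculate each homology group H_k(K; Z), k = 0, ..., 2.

We work with the vertex ordering 0 < 1 < 2 < 3 < 4 < 5 < 6 < 7 < 8. The simplices of K, each written with vertices in increasing order, are:

  0-simplices (9): [0], [1], [2], [3], [4], [5], [6], [7], [8]
  1-simplices (27): (27 of them)
  2-simplices (18): [0,1,2], [0,1,6], [0,2,8], [0,4,5], [0,4,6], [0,5,8], [1,2,7], [1,3,5], [1,3,6], [1,5,7], [2,3,4], [2,3,8], [2,4,7], [3,4,5], [3,6,8], [4,6,7], [5,7,8], [6,7,8]

so the chain groups are C_0 ≅ Z^9, C_1 ≅ Z^27, C_2 ≅ Z^18.

The boundary map ∂_1: C_1 → C_0 sends each edge [p,q] (with p < q) to q − p.
The 9×27 boundary matrix has rank 8 and Smith normal form diag(1,1,1,1,1,1,1,1).

∂_2: C_2 → C_1 maps a triangle to the signed sum of its edges. For instance
  ∂[1,3,6] = [3,6] − [1,6] + [1,3],
  ∂[0,4,6] = [4,6] − [0,6] + [0,4].
This gives a 27×18 integer matrix of rank 17; reducing to Smith normal form yields diagonal entries (1,1,1,1,1,1,1,1,1,1,1,1,1,1,1,1,1).

Computing H_k = (kernel of ∂_k) / (image of ∂_{k+1}):

  H_0: rank C_0 − rank ∂_1 = 9 − 8 = 1, and the invariant factors of ∂_1 are all 1, so H_0 ≅ Z.
  H_1: rank ker ∂_1 − rank ∂_2 = (27 − 8) − 17 = 2, and the invariant factors of ∂_2 are all 1, so H_1 ≅ Z^2.
  H_2: rank ker ∂_2 − rank ∂_3 = (18 − 17) − 0 = 1, and there is no ∂_3, so H_2 ≅ Z.

H_0 = Z,  H_1 = Z^2,  H_2 = Z.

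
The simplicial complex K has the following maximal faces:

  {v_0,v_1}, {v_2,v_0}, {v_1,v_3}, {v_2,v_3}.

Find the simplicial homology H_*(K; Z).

Fix the vertex order v_0 < v_1 < v_2 < v_3 and write every simplex with vertices in increasing order. Then dim K = 1 and the simplices of K are:

  0-simplices (4): [v_0], [v_1], [v_2], [v_3]
  1-simplices (4): [v_0,v_1], [v_0,v_2], [v_1,v_3], [v_2,v_3]

giving chain groups C_0 ≅ Z^4, C_1 ≅ Z^4.

The boundary map ∂_1: C_1 → C_0 sends each edge [p,q] (with p < q) to q − p.
The 4×4 boundary matrix has rank 3 and Smith normal form diag(1,1,1).

Computing H_k = (kernel of ∂_k) / (image of ∂_{k+1}):

  H_0: rank C_0 − rank ∂_1 = 4 − 3 = 1, and the invariant factors of ∂_1 are all 1, so H_0 = Z.
  H_1: rank ker ∂_1 − rank ∂_2 = (4 − 3) − 0 = 1, and there is no ∂_2, so H_1 = Z.

H_0 = Z,  H_1 = Z.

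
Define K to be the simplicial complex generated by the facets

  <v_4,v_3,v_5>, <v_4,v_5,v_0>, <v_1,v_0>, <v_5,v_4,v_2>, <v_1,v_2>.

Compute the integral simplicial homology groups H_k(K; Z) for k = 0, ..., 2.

H_0 ≅ Z,  H_1 ≅ Z,  H_2 = 0.

Order the vertices as v_0 < v_1 < v_2 < v_3 < v_4 < v_5. Listing each simplex with vertices in this order, K has dimension 2 with simplices:

  0-simplices (6): [v_0], [v_1], [v_2], [v_3], [v_4], [v_5]
  1-simplices (9): [v_0,v_1], [v_0,v_4], [v_0,v_5], [v_1,v_2], [v_2,v_4], [v_2,v_5], [v_3,v_4], [v_3,v_5], [v_4,v_5]
  2-simplices (3): [v_0,v_4,v_5], [v_2,v_4,v_5], [v_3,v_4,v_5]

Hence C_0 ≅ Z^6, C_1 ≅ Z^9, C_2 ≅ Z^3.

The boundary map ∂_1: C_1 → C_0 sends each edge [p,q] (with p < q) to q − p. For instance
  ∂[v_1,v_2] = [v_2] − [v_1].
The 6×9 boundary matrix has rank 5 and Smith normal form diag(1,1,1,1,1).

The boundary map ∂_2: C_2 → C_1 sends each 2-simplex [p,q,r] to [q,r] − [p,r] + [p,q]. For instance
  ∂[v_3,v_4,v_5] = [v_4,v_5] − [v_3,v_5] + [v_3,v_4],
  ∂[v_2,v_4,v_5] = [v_4,v_5] − [v_2,v_5] + [v_2,v_4].
As a 9×3 matrix over Z this has rank 3, with invariant factors (1,1,1).

Reading off H_k = ker ∂_k / im ∂_{k+1}:

  H_0: rank C_0 − rank ∂_1 = 6 − 5 = 1, and the invariant factors of ∂_1 are all 1, so H_0 ≅ Z.
  H_1: rank ker ∂_1 − rank ∂_2 = (9 − 5) − 3 = 1, and the invariant factors of ∂_2 are all 1, so H_1 ≅ Z.
  H_2: rank ker ∂_2 − rank ∂_3 = (3 − 3) − 0 = 0, and there is no ∂_3, so H_2 ≅ 0.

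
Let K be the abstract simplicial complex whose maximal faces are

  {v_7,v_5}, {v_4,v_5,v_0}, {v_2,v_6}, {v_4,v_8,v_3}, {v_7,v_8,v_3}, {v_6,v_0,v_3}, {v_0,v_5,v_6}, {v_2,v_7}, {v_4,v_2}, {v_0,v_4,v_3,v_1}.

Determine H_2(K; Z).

Fix the vertex order v_0 < v_1 < v_2 < v_3 < v_4 < v_5 < v_6 < v_7 < v_8 and write every simplex with vertices in increasing order. Then dim K = 3 and the simplices of K are:

  0-simplices (9): [v_0], [v_1], [v_2], [v_3], [v_4], [v_5], [v_6], [v_7], [v_8]
  1-simplices (19): (19 of them)
  2-simplices (9): [v_0,v_1,v_3], [v_0,v_1,v_4], [v_0,v_3,v_4], [v_0,v_3,v_6], [v_0,v_4,v_5], [v_0,v_5,v_6], [v_1,v_3,v_4], [v_3,v_4,v_8], [v_3,v_7,v_8]
  3-simplices (1): [v_0,v_1,v_3,v_4]

Hence C_0 ≅ Z^9, C_1 ≅ Z^19, C_2 ≅ Z^9, C_3 ≅ Z^1.

Boundary ∂_1: C_1 → C_0 is given by ∂[p,q] = [q] − [p].
As a 9×19 matrix over Z this has rank 8, with invariant factors (1,1,1,1,1,1,1,1).

Boundary ∂_2: C_2 → C_1 sends each 2-simplex [p,q,r] to [q,r] − [p,r] + [p,q]. For instance
  ∂[v_1,v_3,v_4] = [v_3,v_4] − [v_1,v_4] + [v_1,v_3],
  ∂[v_3,v_7,v_8] = [v_7,v_8] − [v_3,v_8] + [v_3,v_7].
As a 19×9 matrix over Z this has rank 8, with invariant factors (1,1,1,1,1,1,1,1).

∂_3: C_3 → C_2 sends each 3-simplex σ to the alternating sum Σ_i (−1)^i (σ with its i-th vertex removed). For instance
  ∂[v_0,v_1,v_3,v_4] = [v_1,v_3,v_4] − [v_0,v_3,v_4] + [v_0,v_1,v_4] − [v_0,v_1,v_3].
The 9×1 boundary matrix has rank 1 and Smith normal form diag(1).

From H_k ≅ ker(∂_k) / im(∂_{k+1}) we obtain:

  H_2: rank ker ∂_2 − rank ∂_3 = (9 − 8) − 1 = 0, and the invariant factors of ∂_3 are all 1, so H_2 ≅ 0.

H_2 = 0.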